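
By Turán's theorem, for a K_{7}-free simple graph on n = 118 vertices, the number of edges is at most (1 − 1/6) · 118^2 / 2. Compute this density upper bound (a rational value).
Turán density bound = (5/6) · 118^2/2 = 17405/3 ≈ 5801.6667

Turán's theorem: ex(n, K_{r+1}) is achieved by the complete r-partite Turán graph T(n, r) with parts as balanced as possible, and is at most (1 − 1/r) · n^2/2. For r = 6, n = 118: the density bound is (5/6) · 13924/2 = 17405/3 ≈ 5801.6667. The integer-valued extremum is e(T(118, 6)) = 5801, which is strictly less than the density bound 17405/3 since 6 ∤ 118 (the parts of T(118, 6) cannot all be equal).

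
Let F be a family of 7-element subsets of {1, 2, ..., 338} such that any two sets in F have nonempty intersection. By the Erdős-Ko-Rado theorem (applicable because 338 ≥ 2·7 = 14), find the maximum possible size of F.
max |F| = C(337, 6) = 1945406098104

The Erdős-Ko-Rado theorem states: for n ≥ 2k, an intersecting family of k-subsets of an n-element set has size at most C(n − 1, k − 1), with equality for 'star' families {A ⊆ [n] : |A| = k, i ∈ A} (fix an element i). For n = 338, k = 7: C(337, 6) = 1945406098104.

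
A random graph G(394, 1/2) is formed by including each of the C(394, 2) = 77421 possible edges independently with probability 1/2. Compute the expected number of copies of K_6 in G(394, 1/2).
E[# K_6] = C(394, 6) · (1/2)^C(6, 2) = 5000728869682 / 2^15 = 2500364434841/16384 ≈ 152610133.962463

For each 6-subset S of vertices (there are C(394, 6) = 5000728869682 such S), let X_S = 1 if S induces a K_6 (all C(6, 2) = 15 edges present). Then P(X_S = 1) = (1/2)^15 = 1/32768. By linearity of expectation, E[# K_6] = C(394, 6) · (1/2)^15 = 5000728869682 / 32768 = 2500364434841/16384 ≈ 152610133.962463.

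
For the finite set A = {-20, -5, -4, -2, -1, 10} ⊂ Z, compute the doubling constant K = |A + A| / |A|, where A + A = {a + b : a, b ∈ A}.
K = |A + A| / |A| = 19/6

Enumerate A + A = {a + b : a, b ∈ A}. With |A| = 6, there are |A|^2 = 36 ordered sum pairs; collecting distinct values, A + A = {-40, -25, -24, -22, -21, -10, -9, -8, -7, -6, -5, -4, -3, -2, 5, 6, 8, 9, 20}, so |A + A| = 19. Thus K = 19/6. For comparison, the minimum possible |A + A| over all 6-element sets is 2·6 − 1 = 11 (so min K = 11/6), attained only by arithmetic progressions.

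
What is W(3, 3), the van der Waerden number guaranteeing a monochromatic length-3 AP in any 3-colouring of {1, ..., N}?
W(3, 3) = 27

W(3, 3) = 27. The lower bound W(3, 3) > 26 comes from an explicit good 3-colouring of [1, 26]; the upper bound W(3, 3) ≤ 27 was verified by exhaustive search over 3-colourings of [1, 27].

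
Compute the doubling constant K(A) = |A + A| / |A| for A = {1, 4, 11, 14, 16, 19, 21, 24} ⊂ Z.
K = |A + A| / |A| = 24/8 = 3

Enumerate A + A = {a + b : a, b ∈ A}. With |A| = 8, there are |A|^2 = 64 ordered sum pairs; collecting distinct values, A + A = {2, 5, 8, 12, 15, 17, 18, 20, 22, 23, 25, 27, 28, 30, 32, 33, 35, 37, 38, 40, 42, 43, 45, 48}, so |A + A| = 24. Thus K = 24/8 = 3. For comparison, the minimum possible |A + A| over all 8-element sets is 2·8 − 1 = 15 (so min K = 15/8), attained only by arithmetic progressions.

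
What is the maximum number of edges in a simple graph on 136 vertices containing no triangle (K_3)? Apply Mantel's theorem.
ex(136, K_3) = ⌊136^2/4⌋ = 4624

Mantel (1907): a triangle-free graph on n vertices has at most ⌊n^2/4⌋ edges, with equality for the complete bipartite graph K_{⌊n/2⌋, ⌈n/2⌉}. For n = 136: ⌊136^2/4⌋ = ⌊18496/4⌋ = 4624. The extremal graph is K_{68, 68}, which has 68·68 = 4624 edges.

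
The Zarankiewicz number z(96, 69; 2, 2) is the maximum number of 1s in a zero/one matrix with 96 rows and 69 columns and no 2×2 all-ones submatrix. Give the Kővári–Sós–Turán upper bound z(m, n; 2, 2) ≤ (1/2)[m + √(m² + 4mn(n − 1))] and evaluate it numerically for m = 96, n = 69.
z(96, 69; 2, 2) ≤ (1/2)[96 + √(96² + 4·96·69·68)] = (1/2)[96 + √1810944] = 720.8566

Kővári–Sós–Turán: let r_1, ..., r_96 be the row sums and z = Σ r_i the total number of 1s. Each pair of columns can share at most one row with both entries 1 (else a 2×2 all-ones block appears), so Σ_i C(r_i, 2) ≤ C(69, 2) = 2346. By convexity Σ_i C(r_i, 2) ≥ 96·C(z/96, 2) = z(z − 96)/(2·96), giving z² − 96z − 96·69·68 ≤ 0 and hence z ≤ (1/2)[96 + √(9216 + 4·450432)] = (1/2)[96 + √1810944] ≈ (1/2)(96 + 1345.7132) = 720.8566.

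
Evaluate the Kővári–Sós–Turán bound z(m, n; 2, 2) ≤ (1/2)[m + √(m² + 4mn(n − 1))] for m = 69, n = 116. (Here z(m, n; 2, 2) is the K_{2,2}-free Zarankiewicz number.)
z(69, 116; 2, 2) ≤ (1/2)[69 + √(69² + 4·69·116·115)] = (1/2)[69 + √3686601] = 994.5262

Kővári–Sós–Turán: let r_1, ..., r_69 be the row sums and z = Σ r_i the total number of 1s. Each pair of columns can share at most one row with both entries 1 (else a 2×2 all-ones block appears), so Σ_i C(r_i, 2) ≤ C(116, 2) = 6670. By convexity Σ_i C(r_i, 2) ≥ 69·C(z/69, 2) = z(z − 69)/(2·69), giving z² − 69z − 69·116·115 ≤ 0 and hence z ≤ (1/2)[69 + √(4761 + 4·920460)] = (1/2)[69 + √3686601] ≈ (1/2)(69 + 1920.0523) = 994.5262.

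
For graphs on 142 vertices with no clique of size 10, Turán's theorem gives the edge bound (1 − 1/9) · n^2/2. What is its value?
Turán density bound = (8/9) · 142^2/2 = 80656/9 ≈ 8961.7778

Turán's theorem: ex(n, K_{r+1}) is achieved by the complete r-partite Turán graph T(n, r) with parts as balanced as possible, and is at most (1 − 1/r) · n^2/2. For r = 9, n = 142: the density bound is (8/9) · 20164/2 = 80656/9 ≈ 8961.7778. The integer-valued extremum is e(T(142, 9)) = 8961, which is strictly less than the density bound 80656/9 since 9 ∤ 142 (the parts of T(142, 9) cannot all be equal).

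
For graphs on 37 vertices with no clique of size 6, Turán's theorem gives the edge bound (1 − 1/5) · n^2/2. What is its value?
Turán density bound = (4/5) · 37^2/2 = 2738/5 ≈ 547.6

Turán's theorem: ex(n, K_{r+1}) is achieved by the complete r-partite Turán graph T(n, r) with parts as balanced as possible, and is at most (1 − 1/r) · n^2/2. For r = 5, n = 37: the density bound is (4/5) · 1369/2 = 2738/5 ≈ 547.6. The integer-valued extremum is e(T(37, 5)) = 547, which is strictly less than the density bound 2738/5 since 5 ∤ 37 (the parts of T(37, 5) cannot all be equal).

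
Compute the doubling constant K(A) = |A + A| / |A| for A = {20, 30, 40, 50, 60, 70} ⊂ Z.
K = |A + A| / |A| = 11/6

Enumerate A + A = {a + b : a, b ∈ A}. With |A| = 6, there are |A|^2 = 36 ordered sum pairs; collecting distinct values, A + A = {40, 50, 60, 70, 80, 90, 100, 110, 120, 130, 140}, so |A + A| = 11. Thus K = 11/6. Here |A + A| = 2|A| − 1 = 11, the minimum possible — so K = 11/6 is minimal, which holds iff A is an arithmetic progression.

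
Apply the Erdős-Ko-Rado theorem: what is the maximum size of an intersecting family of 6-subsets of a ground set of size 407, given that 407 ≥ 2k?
max |F| = C(406, 5) = 89683443486

Erdős-Ko-Rado (1961): when n ≥ 2k, max |F| = C(n−1, k−1). The bound is attained by the star {A : i ∈ A} for any fixed i ∈ [n]. Here C(407−1, 6−1) = C(406, 5) = 89683443486.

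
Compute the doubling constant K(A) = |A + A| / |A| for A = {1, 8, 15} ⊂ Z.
K = |A + A| / |A| = 5/3

Enumerate A + A = {a + b : a, b ∈ A}. With |A| = 3, there are |A|^2 = 9 ordered sum pairs; collecting distinct values, A + A = {2, 9, 16, 23, 30}, so |A + A| = 5. Thus K = 5/3. Here |A + A| = 2|A| − 1 = 5, the minimum possible — so K = 5/3 is minimal, which holds iff A is an arithmetic progression.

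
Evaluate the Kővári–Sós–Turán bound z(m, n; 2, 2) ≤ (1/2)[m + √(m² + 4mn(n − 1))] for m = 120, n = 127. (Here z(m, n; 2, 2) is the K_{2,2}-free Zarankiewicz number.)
z(120, 127; 2, 2) ≤ (1/2)[120 + √(120² + 4·120·127·126)] = (1/2)[120 + √7695360] = 1447.0256

Kővári–Sós–Turán: let r_1, ..., r_120 be the row sums and z = Σ r_i the total number of 1s. Each pair of columns can share at most one row with both entries 1 (else a 2×2 all-ones block appears), so Σ_i C(r_i, 2) ≤ C(127, 2) = 8001. By convexity Σ_i C(r_i, 2) ≥ 120·C(z/120, 2) = z(z − 120)/(2·120), giving z² − 120z − 120·127·126 ≤ 0 and hence z ≤ (1/2)[120 + √(14400 + 4·1920240)] = (1/2)[120 + √7695360] ≈ (1/2)(120 + 2774.0512) = 1447.0256.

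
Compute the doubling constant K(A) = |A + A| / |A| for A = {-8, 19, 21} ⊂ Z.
K = |A + A| / |A| = 6/3 = 2

Enumerate A + A = {a + b : a, b ∈ A}. With |A| = 3, there are |A|^2 = 9 ordered sum pairs; collecting distinct values, A + A = {-16, 11, 13, 38, 40, 42}, so |A + A| = 6. Thus K = 6/3 = 2. For comparison, the minimum possible |A + A| over all 3-element sets is 2·3 − 1 = 5 (so min K = 5/3), attained only by arithmetic progressions.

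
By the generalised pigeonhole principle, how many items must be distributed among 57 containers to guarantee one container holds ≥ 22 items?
n = (22 − 1)·57 + 1 = 1198

By the generalised pigeonhole principle, to guarantee some box contains ≥ r objects we need more than (r − 1) · k objects total. Threshold: n = (r − 1) · k + 1. With r = 22 and k = 57: n = 21 · 57 + 1 = 1197 + 1 = 1198. For n = 1197 = 21 · 57, we can put exactly 21 objects in every box, avoiding 22 in any single one — so 1198 is tight.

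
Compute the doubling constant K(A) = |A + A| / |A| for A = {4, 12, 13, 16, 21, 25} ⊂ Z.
K = |A + A| / |A| = 18/6 = 3

Enumerate A + A = {a + b : a, b ∈ A}. With |A| = 6, there are |A|^2 = 36 ordered sum pairs; collecting distinct values, A + A = {8, 16, 17, 20, 24, 25, 26, 28, 29, 32, 33, 34, 37, 38, 41, 42, 46, 50}, so |A + A| = 18. Thus K = 18/6 = 3. For comparison, the minimum possible |A + A| over all 6-element sets is 2·6 − 1 = 11 (so min K = 11/6), attained only by arithmetic progressions.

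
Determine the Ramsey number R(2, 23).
R(2, 23) = 23

R(2, k) = k for all k ≥ 2: in a 2-colouring of K_k, either some edge is red (a red K_2) or all edges are blue (a blue K_k). And K_{22} coloured all-blue has no blue K_23, so R(2, 23) > 22. Hence R(2, 23) = 23.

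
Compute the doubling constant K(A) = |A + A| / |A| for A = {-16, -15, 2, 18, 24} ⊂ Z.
K = |A + A| / |A| = 15/5 = 3

Enumerate A + A = {a + b : a, b ∈ A}. With |A| = 5, there are |A|^2 = 25 ordered sum pairs; collecting distinct values, A + A = {-32, -31, -30, -14, -13, 2, 3, 4, 8, 9, 20, 26, 36, 42, 48}, so |A + A| = 15. Thus K = 15/5 = 3. For comparison, the minimum possible |A + A| over all 5-element sets is 2·5 − 1 = 9 (so min K = 9/5), attained only by arithmetic progressions.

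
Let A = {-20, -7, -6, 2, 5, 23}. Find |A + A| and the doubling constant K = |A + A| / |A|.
K = |A + A| / |A| = 21/6 = 7/2

Enumerate A + A = {a + b : a, b ∈ A}. With |A| = 6, there are |A|^2 = 36 ordered sum pairs; collecting distinct values, A + A = {-40, -27, -26, -18, -15, -14, -13, -12, -5, -4, -2, -1, 3, 4, 7, 10, 16, 17, 25, 28, 46}, so |A + A| = 21. Thus K = 21/6 = 7/2. For comparison, the minimum possible |A + A| over all 6-element sets is 2·6 − 1 = 11 (so min K = 11/6), attained only by arithmetic progressions.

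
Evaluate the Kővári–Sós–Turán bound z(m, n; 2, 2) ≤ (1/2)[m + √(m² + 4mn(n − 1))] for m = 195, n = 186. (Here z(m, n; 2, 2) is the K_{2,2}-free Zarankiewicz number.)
z(195, 186; 2, 2) ≤ (1/2)[195 + √(195² + 4·195·186·185)] = (1/2)[195 + √26877825] = 2689.6914

Kővári–Sós–Turán: let r_1, ..., r_195 be the row sums and z = Σ r_i the total number of 1s. Each pair of columns can share at most one row with both entries 1 (else a 2×2 all-ones block appears), so Σ_i C(r_i, 2) ≤ C(186, 2) = 17205. By convexity Σ_i C(r_i, 2) ≥ 195·C(z/195, 2) = z(z − 195)/(2·195), giving z² − 195z − 195·186·185 ≤ 0 and hence z ≤ (1/2)[195 + √(38025 + 4·6709950)] = (1/2)[195 + √26877825] ≈ (1/2)(195 + 5184.3828) = 2689.6914.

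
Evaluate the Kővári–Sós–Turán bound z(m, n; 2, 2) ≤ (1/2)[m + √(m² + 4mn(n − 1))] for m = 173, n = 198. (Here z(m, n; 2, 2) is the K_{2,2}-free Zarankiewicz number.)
z(173, 198; 2, 2) ≤ (1/2)[173 + √(173² + 4·173·198·197)] = (1/2)[173 + √27022081] = 2685.6384

Kővári–Sós–Turán: let r_1, ..., r_173 be the row sums and z = Σ r_i the total number of 1s. Each pair of columns can share at most one row with both entries 1 (else a 2×2 all-ones block appears), so Σ_i C(r_i, 2) ≤ C(198, 2) = 19503. By convexity Σ_i C(r_i, 2) ≥ 173·C(z/173, 2) = z(z − 173)/(2·173), giving z² − 173z − 173·198·197 ≤ 0 and hence z ≤ (1/2)[173 + √(29929 + 4·6748038)] = (1/2)[173 + √27022081] ≈ (1/2)(173 + 5198.2767) = 2685.6384.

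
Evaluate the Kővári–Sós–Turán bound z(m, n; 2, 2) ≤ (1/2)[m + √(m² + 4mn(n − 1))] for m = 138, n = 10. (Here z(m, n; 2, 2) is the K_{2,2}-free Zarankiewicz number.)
z(138, 10; 2, 2) ≤ (1/2)[138 + √(138² + 4·138·10·9)] = (1/2)[138 + √68724] = 200.0763

Kővári–Sós–Turán: let r_1, ..., r_138 be the row sums and z = Σ r_i the total number of 1s. Each pair of columns can share at most one row with both entries 1 (else a 2×2 all-ones block appears), so Σ_i C(r_i, 2) ≤ C(10, 2) = 45. By convexity Σ_i C(r_i, 2) ≥ 138·C(z/138, 2) = z(z − 138)/(2·138), giving z² − 138z − 138·10·9 ≤ 0 and hence z ≤ (1/2)[138 + √(19044 + 4·12420)] = (1/2)[138 + √68724] ≈ (1/2)(138 + 262.1526) = 200.0763.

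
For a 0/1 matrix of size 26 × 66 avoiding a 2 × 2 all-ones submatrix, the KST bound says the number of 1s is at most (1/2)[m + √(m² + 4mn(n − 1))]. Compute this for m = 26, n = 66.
z(26, 66; 2, 2) ≤ (1/2)[26 + √(26² + 4·26·66·65)] = (1/2)[26 + √446836] = 347.229

Kővári–Sós–Turán: let r_1, ..., r_26 be the row sums and z = Σ r_i the total number of 1s. Each pair of columns can share at most one row with both entries 1 (else a 2×2 all-ones block appears), so Σ_i C(r_i, 2) ≤ C(66, 2) = 2145. By convexity Σ_i C(r_i, 2) ≥ 26·C(z/26, 2) = z(z − 26)/(2·26), giving z² − 26z − 26·66·65 ≤ 0 and hence z ≤ (1/2)[26 + √(676 + 4·111540)] = (1/2)[26 + √446836] ≈ (1/2)(26 + 668.4579) = 347.229.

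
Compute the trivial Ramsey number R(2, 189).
R(2, 189) = 189

R(2, k) = k for all k ≥ 2: in a 2-colouring of K_k, either some edge is red (a red K_2) or all edges are blue (a blue K_k). And K_{188} coloured all-blue has no blue K_189, so R(2, 189) > 188. Hence R(2, 189) = 189.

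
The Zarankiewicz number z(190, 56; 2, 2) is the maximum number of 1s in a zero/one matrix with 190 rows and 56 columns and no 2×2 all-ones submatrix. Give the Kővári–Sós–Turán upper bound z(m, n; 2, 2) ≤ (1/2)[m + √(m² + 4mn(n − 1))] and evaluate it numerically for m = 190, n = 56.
z(190, 56; 2, 2) ≤ (1/2)[190 + √(190² + 4·190·56·55)] = (1/2)[190 + √2376900] = 865.8599

Kővári–Sós–Turán: let r_1, ..., r_190 be the row sums and z = Σ r_i the total number of 1s. Each pair of columns can share at most one row with both entries 1 (else a 2×2 all-ones block appears), so Σ_i C(r_i, 2) ≤ C(56, 2) = 1540. By convexity Σ_i C(r_i, 2) ≥ 190·C(z/190, 2) = z(z − 190)/(2·190), giving z² − 190z − 190·56·55 ≤ 0 and hence z ≤ (1/2)[190 + √(36100 + 4·585200)] = (1/2)[190 + √2376900] ≈ (1/2)(190 + 1541.7198) = 865.8599.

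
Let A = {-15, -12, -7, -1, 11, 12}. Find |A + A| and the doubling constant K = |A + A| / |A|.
K = |A + A| / |A| = 21/6 = 7/2

Enumerate A + A = {a + b : a, b ∈ A}. With |A| = 6, there are |A|^2 = 36 ordered sum pairs; collecting distinct values, A + A = {-30, -27, -24, -22, -19, -16, -14, -13, -8, -4, -3, -2, -1, 0, 4, 5, 10, 11, 22, 23, 24}, so |A + A| = 21. Thus K = 21/6 = 7/2. For comparison, the minimum possible |A + A| over all 6-element sets is 2·6 − 1 = 11 (so min K = 11/6), attained only by arithmetic progressions.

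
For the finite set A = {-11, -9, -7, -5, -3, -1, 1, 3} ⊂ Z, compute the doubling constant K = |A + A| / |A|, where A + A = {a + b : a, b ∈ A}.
K = |A + A| / |A| = 15/8

Enumerate A + A = {a + b : a, b ∈ A}. With |A| = 8, there are |A|^2 = 64 ordered sum pairs; collecting distinct values, A + A = {-22, -20, -18, -16, -14, -12, -10, -8, -6, -4, -2, 0, 2, 4, 6}, so |A + A| = 15. Thus K = 15/8. Here |A + A| = 2|A| − 1 = 15, the minimum possible — so K = 15/8 is minimal, which holds iff A is an arithmetic progression.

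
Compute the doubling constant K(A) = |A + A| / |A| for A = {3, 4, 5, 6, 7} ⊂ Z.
K = |A + A| / |A| = 9/5

Enumerate A + A = {a + b : a, b ∈ A}. With |A| = 5, there are |A|^2 = 25 ordered sum pairs; collecting distinct values, A + A = {6, 7, 8, 9, 10, 11, 12, 13, 14}, so |A + A| = 9. Thus K = 9/5. Here |A + A| = 2|A| − 1 = 9, the minimum possible — so K = 9/5 is minimal, which holds iff A is an arithmetic progression.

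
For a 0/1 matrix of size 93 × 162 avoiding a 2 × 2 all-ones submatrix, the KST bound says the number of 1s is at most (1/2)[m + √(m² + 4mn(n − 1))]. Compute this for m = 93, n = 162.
z(93, 162; 2, 2) ≤ (1/2)[93 + √(93² + 4·93·162·161)] = (1/2)[93 + √9711153] = 1604.6361

Kővári–Sós–Turán: let r_1, ..., r_93 be the row sums and z = Σ r_i the total number of 1s. Each pair of columns can share at most one row with both entries 1 (else a 2×2 all-ones block appears), so Σ_i C(r_i, 2) ≤ C(162, 2) = 13041. By convexity Σ_i C(r_i, 2) ≥ 93·C(z/93, 2) = z(z − 93)/(2·93), giving z² − 93z − 93·162·161 ≤ 0 and hence z ≤ (1/2)[93 + √(8649 + 4·2425626)] = (1/2)[93 + √9711153] ≈ (1/2)(93 + 3116.2723) = 1604.6361.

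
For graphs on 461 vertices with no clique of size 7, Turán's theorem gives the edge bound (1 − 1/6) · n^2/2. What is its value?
Turán density bound = (5/6) · 461^2/2 = 1062605/12 ≈ 88550.4167

Turán's theorem: ex(n, K_{r+1}) is achieved by the complete r-partite Turán graph T(n, r) with parts as balanced as possible, and is at most (1 − 1/r) · n^2/2. For r = 6, n = 461: the density bound is (5/6) · 212521/2 = 1062605/12 ≈ 88550.4167. The integer-valued extremum is e(T(461, 6)) = 88550, which is strictly less than the density bound 1062605/12 since 6 ∤ 461 (the parts of T(461, 6) cannot all be equal).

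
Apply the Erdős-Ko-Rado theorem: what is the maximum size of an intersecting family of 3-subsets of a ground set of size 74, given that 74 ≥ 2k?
max |F| = C(73, 2) = 2628

The Erdős-Ko-Rado theorem states: for n ≥ 2k, an intersecting family of k-subsets of an n-element set has size at most C(n − 1, k − 1), with equality for 'star' families {A ⊆ [n] : |A| = k, i ∈ A} (fix an element i). For n = 74, k = 3: C(73, 2) = 2628.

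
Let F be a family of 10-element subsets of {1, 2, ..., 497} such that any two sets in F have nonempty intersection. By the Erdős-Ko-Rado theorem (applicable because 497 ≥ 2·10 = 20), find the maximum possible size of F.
max |F| = C(496, 9) = 4654457475262875280

The Erdős-Ko-Rado theorem states: for n ≥ 2k, an intersecting family of k-subsets of an n-element set has size at most C(n − 1, k − 1), with equality for 'star' families {A ⊆ [n] : |A| = k, i ∈ A} (fix an element i). For n = 497, k = 10: C(496, 9) = 4654457475262875280.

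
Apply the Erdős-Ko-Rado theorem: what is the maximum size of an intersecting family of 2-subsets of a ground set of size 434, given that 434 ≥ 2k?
max |F| = C(433, 1) = 433

Erdős-Ko-Rado (1961): when n ≥ 2k, max |F| = C(n−1, k−1). The bound is attained by the star {A : i ∈ A} for any fixed i ∈ [n]. Here C(434−1, 2−1) = C(433, 1) = 433.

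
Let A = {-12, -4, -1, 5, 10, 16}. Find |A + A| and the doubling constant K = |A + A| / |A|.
K = |A + A| / |A| = 18/6 = 3

Enumerate A + A = {a + b : a, b ∈ A}. With |A| = 6, there are |A|^2 = 36 ordered sum pairs; collecting distinct values, A + A = {-24, -16, -13, -8, -7, -5, -2, 1, 4, 6, 9, 10, 12, 15, 20, 21, 26, 32}, so |A + A| = 18. Thus K = 18/6 = 3. For comparison, the minimum possible |A + A| over all 6-element sets is 2·6 − 1 = 11 (so min K = 11/6), attained only by arithmetic progressions.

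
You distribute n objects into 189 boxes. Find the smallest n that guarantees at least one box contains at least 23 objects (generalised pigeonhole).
n = (23 − 1)·189 + 1 = 4159

By the generalised pigeonhole principle, to guarantee some box contains ≥ r objects we need more than (r − 1) · k objects total. Threshold: n = (r − 1) · k + 1. With r = 23 and k = 189: n = 22 · 189 + 1 = 4158 + 1 = 4159. For n = 4158 = 22 · 189, we can put exactly 22 objects in every box, avoiding 23 in any single one — so 4159 is tight.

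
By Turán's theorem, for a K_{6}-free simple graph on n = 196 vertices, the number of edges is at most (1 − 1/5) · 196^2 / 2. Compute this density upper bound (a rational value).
Turán density bound = (4/5) · 196^2/2 = 76832/5 ≈ 15366.4

Turán's theorem: ex(n, K_{r+1}) is achieved by the complete r-partite Turán graph T(n, r) with parts as balanced as possible, and is at most (1 − 1/r) · n^2/2. For r = 5, n = 196: the density bound is (4/5) · 38416/2 = 76832/5 ≈ 15366.4. The integer-valued extremum is e(T(196, 5)) = 15366, which is strictly less than the density bound 76832/5 since 5 ∤ 196 (the parts of T(196, 5) cannot all be equal).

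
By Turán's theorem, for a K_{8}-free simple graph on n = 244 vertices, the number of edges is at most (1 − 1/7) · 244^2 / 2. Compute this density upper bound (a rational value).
Turán density bound = (6/7) · 244^2/2 = 178608/7 ≈ 25515.4286

Turán's theorem: ex(n, K_{r+1}) is achieved by the complete r-partite Turán graph T(n, r) with parts as balanced as possible, and is at most (1 − 1/r) · n^2/2. For r = 7, n = 244: the density bound is (6/7) · 59536/2 = 178608/7 ≈ 25515.4286. The integer-valued extremum is e(T(244, 7)) = 25515, which is strictly less than the density bound 178608/7 since 7 ∤ 244 (the parts of T(244, 7) cannot all be equal).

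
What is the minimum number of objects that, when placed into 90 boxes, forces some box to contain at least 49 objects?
n = (49 − 1)·90 + 1 = 4321

By the generalised pigeonhole principle, to guarantee some box contains ≥ r objects we need more than (r − 1) · k objects total. Threshold: n = (r − 1) · k + 1. With r = 49 and k = 90: n = 48 · 90 + 1 = 4320 + 1 = 4321. For n = 4320 = 48 · 90, we can put exactly 48 objects in every box, avoiding 49 in any single one — so 4321 is tight.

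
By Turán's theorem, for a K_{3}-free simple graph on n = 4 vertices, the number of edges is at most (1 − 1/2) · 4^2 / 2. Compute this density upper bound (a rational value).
Turán density bound = (1/2) · 4^2/2 = 4

Turán's theorem: ex(n, K_{r+1}) is achieved by the complete r-partite Turán graph T(n, r) with parts as balanced as possible, and is at most (1 − 1/r) · n^2/2. For r = 2, n = 4: the density bound is (1/2) · 16/2 = 4. Since 2 ∣ 4, the Turán graph T(4, 2) has parts of equal size 2, and its edge count e(T(4, 2)) = 4 attains the density bound exactly.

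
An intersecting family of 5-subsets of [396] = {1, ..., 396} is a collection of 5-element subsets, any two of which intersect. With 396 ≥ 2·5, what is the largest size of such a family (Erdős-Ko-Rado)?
max |F| = C(395, 4) = 998988970

Erdős-Ko-Rado (1961): when n ≥ 2k, max |F| = C(n−1, k−1). The bound is attained by the star {A : i ∈ A} for any fixed i ∈ [n]. Here C(396−1, 5−1) = C(395, 4) = 998988970.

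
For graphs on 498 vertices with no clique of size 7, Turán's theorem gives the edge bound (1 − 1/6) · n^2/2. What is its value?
Turán density bound = (5/6) · 498^2/2 = 103335

Turán's theorem: ex(n, K_{r+1}) is achieved by the complete r-partite Turán graph T(n, r) with parts as balanced as possible, and is at most (1 − 1/r) · n^2/2. For r = 6, n = 498: the density bound is (5/6) · 248004/2 = 103335. Since 6 ∣ 498, the Turán graph T(498, 6) has parts of equal size 83, and its edge count e(T(498, 6)) = 103335 attains the density bound exactly.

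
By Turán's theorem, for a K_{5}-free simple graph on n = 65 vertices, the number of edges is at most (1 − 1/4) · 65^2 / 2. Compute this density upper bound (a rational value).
Turán density bound = (3/4) · 65^2/2 = 12675/8 ≈ 1584.375

Turán's theorem: ex(n, K_{r+1}) is achieved by the complete r-partite Turán graph T(n, r) with parts as balanced as possible, and is at most (1 − 1/r) · n^2/2. For r = 4, n = 65: the density bound is (3/4) · 4225/2 = 12675/8 ≈ 1584.375. The integer-valued extremum is e(T(65, 4)) = 1584, which is strictly less than the density bound 12675/8 since 4 ∤ 65 (the parts of T(65, 4) cannot all be equal).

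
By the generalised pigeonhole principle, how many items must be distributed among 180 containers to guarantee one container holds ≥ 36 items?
n = (36 − 1)·180 + 1 = 6301

By the generalised pigeonhole principle, to guarantee some box contains ≥ r objects we need more than (r − 1) · k objects total. Threshold: n = (r − 1) · k + 1. With r = 36 and k = 180: n = 35 · 180 + 1 = 6300 + 1 = 6301. For n = 6300 = 35 · 180, we can put exactly 35 objects in every box, avoiding 36 in any single one — so 6301 is tight.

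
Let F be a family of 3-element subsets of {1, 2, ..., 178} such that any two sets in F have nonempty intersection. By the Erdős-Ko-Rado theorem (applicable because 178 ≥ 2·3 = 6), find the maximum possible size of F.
max |F| = C(177, 2) = 15576

Erdős-Ko-Rado (1961): when n ≥ 2k, max |F| = C(n−1, k−1). The bound is attained by the star {A : i ∈ A} for any fixed i ∈ [n]. Here C(178−1, 3−1) = C(177, 2) = 15576.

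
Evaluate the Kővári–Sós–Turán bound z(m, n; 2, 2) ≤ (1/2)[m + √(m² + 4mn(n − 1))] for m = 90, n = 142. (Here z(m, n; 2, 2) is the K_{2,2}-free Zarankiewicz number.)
z(90, 142; 2, 2) ≤ (1/2)[90 + √(90² + 4·90·142·141)] = (1/2)[90 + √7216020] = 1388.1325

Kővári–Sós–Turán: let r_1, ..., r_90 be the row sums and z = Σ r_i the total number of 1s. Each pair of columns can share at most one row with both entries 1 (else a 2×2 all-ones block appears), so Σ_i C(r_i, 2) ≤ C(142, 2) = 10011. By convexity Σ_i C(r_i, 2) ≥ 90·C(z/90, 2) = z(z − 90)/(2·90), giving z² − 90z − 90·142·141 ≤ 0 and hence z ≤ (1/2)[90 + √(8100 + 4·1801980)] = (1/2)[90 + √7216020] ≈ (1/2)(90 + 2686.2651) = 1388.1325.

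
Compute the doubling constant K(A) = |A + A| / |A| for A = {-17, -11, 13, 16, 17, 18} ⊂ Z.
K = |A + A| / |A| = 20/6 = 10/3

Enumerate A + A = {a + b : a, b ∈ A}. With |A| = 6, there are |A|^2 = 36 ordered sum pairs; collecting distinct values, A + A = {-34, -28, -22, -4, -1, 0, 1, 2, 5, 6, 7, 26, 29, 30, 31, 32, 33, 34, 35, 36}, so |A + A| = 20. Thus K = 20/6 = 10/3. For comparison, the minimum possible |A + A| over all 6-element sets is 2·6 − 1 = 11 (so min K = 11/6), attained only by arithmetic progressions.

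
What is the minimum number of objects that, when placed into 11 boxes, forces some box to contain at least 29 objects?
n = (29 − 1)·11 + 1 = 309

By the generalised pigeonhole principle, to guarantee some box contains ≥ r objects we need more than (r − 1) · k objects total. Threshold: n = (r − 1) · k + 1. With r = 29 and k = 11: n = 28 · 11 + 1 = 308 + 1 = 309. For n = 308 = 28 · 11, we can put exactly 28 objects in every box, avoiding 29 in any single one — so 309 is tight.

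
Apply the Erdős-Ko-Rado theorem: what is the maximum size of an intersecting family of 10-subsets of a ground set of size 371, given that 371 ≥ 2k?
max |F| = C(370, 9) = 324690415813280660

The Erdős-Ko-Rado theorem states: for n ≥ 2k, an intersecting family of k-subsets of an n-element set has size at most C(n − 1, k − 1), with equality for 'star' families {A ⊆ [n] : |A| = k, i ∈ A} (fix an element i). For n = 371, k = 10: C(370, 9) = 324690415813280660.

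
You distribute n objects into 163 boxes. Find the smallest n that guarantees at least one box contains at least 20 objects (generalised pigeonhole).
n = (20 − 1)·163 + 1 = 3098

By the generalised pigeonhole principle, to guarantee some box contains ≥ r objects we need more than (r − 1) · k objects total. Threshold: n = (r − 1) · k + 1. With r = 20 and k = 163: n = 19 · 163 + 1 = 3097 + 1 = 3098. For n = 3097 = 19 · 163, we can put exactly 19 objects in every box, avoiding 20 in any single one — so 3098 is tight.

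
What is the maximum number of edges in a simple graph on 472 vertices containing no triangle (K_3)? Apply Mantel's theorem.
ex(472, K_3) = ⌊472^2/4⌋ = 55696

Mantel (1907): a triangle-free graph on n vertices has at most ⌊n^2/4⌋ edges, with equality for the complete bipartite graph K_{⌊n/2⌋, ⌈n/2⌉}. For n = 472: ⌊472^2/4⌋ = ⌊222784/4⌋ = 55696. The extremal graph is K_{236, 236}, which has 236·236 = 55696 edges.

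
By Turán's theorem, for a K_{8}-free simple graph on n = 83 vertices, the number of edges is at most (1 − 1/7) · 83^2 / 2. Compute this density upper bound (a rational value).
Turán density bound = (6/7) · 83^2/2 = 20667/7 ≈ 2952.4286

Turán's theorem: ex(n, K_{r+1}) is achieved by the complete r-partite Turán graph T(n, r) with parts as balanced as possible, and is at most (1 − 1/r) · n^2/2. For r = 7, n = 83: the density bound is (6/7) · 6889/2 = 20667/7 ≈ 2952.4286. The integer-valued extremum is e(T(83, 7)) = 2952, which is strictly less than the density bound 20667/7 since 7 ∤ 83 (the parts of T(83, 7) cannot all be equal).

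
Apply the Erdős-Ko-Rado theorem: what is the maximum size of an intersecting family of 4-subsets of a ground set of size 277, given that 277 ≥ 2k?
max |F| = C(276, 3) = 3466100

Erdős-Ko-Rado (1961): when n ≥ 2k, max |F| = C(n−1, k−1). The bound is attained by the star {A : i ∈ A} for any fixed i ∈ [n]. Here C(277−1, 4−1) = C(276, 3) = 3466100.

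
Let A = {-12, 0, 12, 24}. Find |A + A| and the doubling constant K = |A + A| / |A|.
K = |A + A| / |A| = 7/4

Enumerate A + A = {a + b : a, b ∈ A}. With |A| = 4, there are |A|^2 = 16 ordered sum pairs; collecting distinct values, A + A = {-24, -12, 0, 12, 24, 36, 48}, so |A + A| = 7. Thus K = 7/4. Here |A + A| = 2|A| − 1 = 7, the minimum possible — so K = 7/4 is minimal, which holds iff A is an arithmetic progression.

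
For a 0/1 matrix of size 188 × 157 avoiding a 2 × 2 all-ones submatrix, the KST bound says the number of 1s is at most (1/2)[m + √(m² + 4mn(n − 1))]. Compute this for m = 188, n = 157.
z(188, 157; 2, 2) ≤ (1/2)[188 + √(188² + 4·188·157·156)] = (1/2)[188 + √18453328] = 2241.8668

Kővári–Sós–Turán: let r_1, ..., r_188 be the row sums and z = Σ r_i the total number of 1s. Each pair of columns can share at most one row with both entries 1 (else a 2×2 all-ones block appears), so Σ_i C(r_i, 2) ≤ C(157, 2) = 12246. By convexity Σ_i C(r_i, 2) ≥ 188·C(z/188, 2) = z(z − 188)/(2·188), giving z² − 188z − 188·157·156 ≤ 0 and hence z ≤ (1/2)[188 + √(35344 + 4·4604496)] = (1/2)[188 + √18453328] ≈ (1/2)(188 + 4295.7337) = 2241.8668.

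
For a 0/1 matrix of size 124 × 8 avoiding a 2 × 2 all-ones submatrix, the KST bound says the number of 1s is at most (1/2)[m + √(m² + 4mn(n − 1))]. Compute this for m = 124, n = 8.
z(124, 8; 2, 2) ≤ (1/2)[124 + √(124² + 4·124·8·7)] = (1/2)[124 + √43152] = 165.8653

Kővári–Sós–Turán: let r_1, ..., r_124 be the row sums and z = Σ r_i the total number of 1s. Each pair of columns can share at most one row with both entries 1 (else a 2×2 all-ones block appears), so Σ_i C(r_i, 2) ≤ C(8, 2) = 28. By convexity Σ_i C(r_i, 2) ≥ 124·C(z/124, 2) = z(z − 124)/(2·124), giving z² − 124z − 124·8·7 ≤ 0 and hence z ≤ (1/2)[124 + √(15376 + 4·6944)] = (1/2)[124 + √43152] ≈ (1/2)(124 + 207.7306) = 165.8653.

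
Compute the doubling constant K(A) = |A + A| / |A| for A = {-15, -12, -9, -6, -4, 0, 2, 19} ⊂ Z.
K = |A + A| / |A| = 27/8

Enumerate A + A = {a + b : a, b ∈ A}. With |A| = 8, there are |A|^2 = 64 ordered sum pairs; collecting distinct values, A + A = {-30, -27, -24, -21, -19, -18, -16, -15, -13, -12, -10, -9, -8, -7, -6, -4, -2, 0, 2, 4, 7, 10, 13, 15, 19, 21, 38}, so |A + A| = 27. Thus K = 27/8. For comparison, the minimum possible |A + A| over all 8-element sets is 2·8 − 1 = 15 (so min K = 15/8), attained only by arithmetic progressions.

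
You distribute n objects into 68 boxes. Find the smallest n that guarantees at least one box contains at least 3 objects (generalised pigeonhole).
n = (3 − 1)·68 + 1 = 137

By the generalised pigeonhole principle, to guarantee some box contains ≥ r objects we need more than (r − 1) · k objects total. Threshold: n = (r − 1) · k + 1. With r = 3 and k = 68: n = 2 · 68 + 1 = 136 + 1 = 137. For n = 136 = 2 · 68, we can put exactly 2 objects in every box, avoiding 3 in any single one — so 137 is tight.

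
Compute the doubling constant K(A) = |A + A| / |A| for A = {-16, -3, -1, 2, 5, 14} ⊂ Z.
K = |A + A| / |A| = 19/6

Enumerate A + A = {a + b : a, b ∈ A}. With |A| = 6, there are |A|^2 = 36 ordered sum pairs; collecting distinct values, A + A = {-32, -19, -17, -14, -11, -6, -4, -2, -1, 1, 2, 4, 7, 10, 11, 13, 16, 19, 28}, so |A + A| = 19. Thus K = 19/6. For comparison, the minimum possible |A + A| over all 6-element sets is 2·6 − 1 = 11 (so min K = 11/6), attained only by arithmetic progressions.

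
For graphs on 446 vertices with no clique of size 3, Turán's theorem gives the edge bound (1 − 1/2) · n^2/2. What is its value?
Turán density bound = (1/2) · 446^2/2 = 49729

Turán's theorem: ex(n, K_{r+1}) is achieved by the complete r-partite Turán graph T(n, r) with parts as balanced as possible, and is at most (1 − 1/r) · n^2/2. For r = 2, n = 446: the density bound is (1/2) · 198916/2 = 49729. Since 2 ∣ 446, the Turán graph T(446, 2) has parts of equal size 223, and its edge count e(T(446, 2)) = 49729 attains the density bound exactly.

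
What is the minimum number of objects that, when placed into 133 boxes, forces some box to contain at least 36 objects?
n = (36 − 1)·133 + 1 = 4656

By the generalised pigeonhole principle, to guarantee some box contains ≥ r objects we need more than (r − 1) · k objects total. Threshold: n = (r − 1) · k + 1. With r = 36 and k = 133: n = 35 · 133 + 1 = 4655 + 1 = 4656. For n = 4655 = 35 · 133, we can put exactly 35 objects in every box, avoiding 36 in any single one — so 4656 is tight.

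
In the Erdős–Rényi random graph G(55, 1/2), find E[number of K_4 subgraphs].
E[# K_4] = C(55, 4) · (1/2)^C(4, 2) = 341055 / 2^6 = 5328.984375

For each 4-subset S of vertices (there are C(55, 4) = 341055 such S), let X_S = 1 if S induces a K_4 (all C(4, 2) = 6 edges present). Then P(X_S = 1) = (1/2)^6 = 1/64. By linearity of expectation, E[# K_4] = C(55, 4) · (1/2)^6 = 341055 / 64 = 5328.984375.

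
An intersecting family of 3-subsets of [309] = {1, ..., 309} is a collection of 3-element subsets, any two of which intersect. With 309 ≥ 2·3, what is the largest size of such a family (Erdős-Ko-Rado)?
max |F| = C(308, 2) = 47278

Erdős-Ko-Rado (1961): when n ≥ 2k, max |F| = C(n−1, k−1). The bound is attained by the star {A : i ∈ A} for any fixed i ∈ [n]. Here C(309−1, 3−1) = C(308, 2) = 47278.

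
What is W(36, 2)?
W(36, 2) = 36 + 1 = 37

A 2-term AP is any pair of integers, so a monochromatic 2-AP exists iff some colour is used at least twice. With 36 colours, the colouring i ↦ i on {1, ..., 36} uses each colour once, avoiding any monochromatic pair, so W(36, 2) > 36. For {1, ..., 37}, pigeonhole forces two integers of the same colour, which form a monochromatic 2-AP. Hence W(36, 2) = 37.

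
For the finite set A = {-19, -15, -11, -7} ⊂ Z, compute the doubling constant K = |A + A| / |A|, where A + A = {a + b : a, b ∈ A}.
K = |A + A| / |A| = 7/4

Enumerate A + A = {a + b : a, b ∈ A}. With |A| = 4, there are |A|^2 = 16 ordered sum pairs; collecting distinct values, A + A = {-38, -34, -30, -26, -22, -18, -14}, so |A + A| = 7. Thus K = 7/4. Here |A + A| = 2|A| − 1 = 7, the minimum possible — so K = 7/4 is minimal, which holds iff A is an arithmetic progression.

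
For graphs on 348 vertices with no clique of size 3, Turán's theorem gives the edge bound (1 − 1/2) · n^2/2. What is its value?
Turán density bound = (1/2) · 348^2/2 = 30276

Turán's theorem: ex(n, K_{r+1}) is achieved by the complete r-partite Turán graph T(n, r) with parts as balanced as possible, and is at most (1 − 1/r) · n^2/2. For r = 2, n = 348: the density bound is (1/2) · 121104/2 = 30276. Since 2 ∣ 348, the Turán graph T(348, 2) has parts of equal size 174, and its edge count e(T(348, 2)) = 30276 attains the density bound exactly.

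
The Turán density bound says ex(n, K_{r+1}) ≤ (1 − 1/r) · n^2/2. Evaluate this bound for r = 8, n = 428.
Turán density bound = (7/8) · 428^2/2 = 80143

Turán's theorem: ex(n, K_{r+1}) is achieved by the complete r-partite Turán graph T(n, r) with parts as balanced as possible, and is at most (1 − 1/r) · n^2/2. For r = 8, n = 428: the density bound is (7/8) · 183184/2 = 80143. The integer-valued extremum is e(T(428, 8)) = 80142, which is strictly less than the density bound 80143 since 8 ∤ 428 (the parts of T(428, 8) cannot all be equal).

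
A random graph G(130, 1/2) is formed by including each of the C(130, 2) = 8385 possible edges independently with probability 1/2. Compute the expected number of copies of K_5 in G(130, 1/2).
E[# K_5] = C(130, 5) · (1/2)^C(5, 2) = 286243776 / 2^10 = 4472559/16 = 279534.9375

For each 5-subset S of vertices (there are C(130, 5) = 286243776 such S), let X_S = 1 if S induces a K_5 (all C(5, 2) = 10 edges present). Then P(X_S = 1) = (1/2)^10 = 1/1024. By linearity of expectation, E[# K_5] = C(130, 5) · (1/2)^10 = 286243776 / 1024 = 4472559/16 = 279534.9375.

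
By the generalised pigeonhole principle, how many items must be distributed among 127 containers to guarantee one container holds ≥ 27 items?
n = (27 − 1)·127 + 1 = 3303

By the generalised pigeonhole principle, to guarantee some box contains ≥ r objects we need more than (r − 1) · k objects total. Threshold: n = (r − 1) · k + 1. With r = 27 and k = 127: n = 26 · 127 + 1 = 3302 + 1 = 3303. For n = 3302 = 26 · 127, we can put exactly 26 objects in every box, avoiding 27 in any single one — so 3303 is tight.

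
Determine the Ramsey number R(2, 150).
R(2, 150) = 150

R(2, k) = k for all k ≥ 2: in a 2-colouring of K_k, either some edge is red (a red K_2) or all edges are blue (a blue K_k). And K_{149} coloured all-blue has no blue K_150, so R(2, 150) > 149. Hence R(2, 150) = 150.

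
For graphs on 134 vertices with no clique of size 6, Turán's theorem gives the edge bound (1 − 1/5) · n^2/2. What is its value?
Turán density bound = (4/5) · 134^2/2 = 35912/5 ≈ 7182.4

Turán's theorem: ex(n, K_{r+1}) is achieved by the complete r-partite Turán graph T(n, r) with parts as balanced as possible, and is at most (1 − 1/r) · n^2/2. For r = 5, n = 134: the density bound is (4/5) · 17956/2 = 35912/5 ≈ 7182.4. The integer-valued extremum is e(T(134, 5)) = 7182, which is strictly less than the density bound 35912/5 since 5 ∤ 134 (the parts of T(134, 5) cannot all be equal).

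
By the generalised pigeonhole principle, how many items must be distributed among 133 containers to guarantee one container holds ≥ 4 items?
n = (4 − 1)·133 + 1 = 400

By the generalised pigeonhole principle, to guarantee some box contains ≥ r objects we need more than (r − 1) · k objects total. Threshold: n = (r − 1) · k + 1. With r = 4 and k = 133: n = 3 · 133 + 1 = 399 + 1 = 400. For n = 399 = 3 · 133, we can put exactly 3 objects in every box, avoiding 4 in any single one — so 400 is tight.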